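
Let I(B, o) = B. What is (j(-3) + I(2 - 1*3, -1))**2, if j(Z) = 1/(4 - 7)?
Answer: 16/9 ≈ 1.7778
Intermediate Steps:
j(Z) = -1/3 (j(Z) = 1/(-3) = -1/3)
(j(-3) + I(2 - 1*3, -1))**2 = (-1/3 + (2 - 1*3))**2 = (-1/3 + (2 - 3))**2 = (-1/3 - 1)**2 = (-4/3)**2 = 16/9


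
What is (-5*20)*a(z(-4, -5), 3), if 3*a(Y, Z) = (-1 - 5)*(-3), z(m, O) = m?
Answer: -600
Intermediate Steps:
a(Y, Z) = 6 (a(Y, Z) = ((-1 - 5)*(-3))/3 = (-6*(-3))/3 = (⅓)*18 = 6)
(-5*20)*a(z(-4, -5), 3) = -5*20*6 = -100*6 = -600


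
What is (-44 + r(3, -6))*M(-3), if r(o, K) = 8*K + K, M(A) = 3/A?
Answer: 98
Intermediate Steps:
r(o, K) = 9*K
(-44 + r(3, -6))*M(-3) = (-44 + 9*(-6))*(3/(-3)) = (-44 - 54)*(3*(-1/3)) = -98*(-1) = 98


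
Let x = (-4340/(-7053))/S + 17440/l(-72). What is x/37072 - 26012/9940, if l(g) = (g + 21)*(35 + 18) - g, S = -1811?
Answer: -32151562711877909/12285279768747580 ≈ -2.6171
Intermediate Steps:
l(g) = 1113 + 52*g (l(g) = (21 + g)*53 - g = (1113 + 53*g) - g = 1113 + 52*g)
x = -24752471340/3733968697 (x = -4340/(-7053)/(-1811) + 17440/(1113 + 52*(-72)) = -4340*(-1/7053)*(-1/1811) + 17440/(1113 - 3744) = (4340/7053)*(-1/1811) + 17440/(-2631) = -4340/12772983 + 17440*(-1/2631) = -4340/12772983 - 17440/2631 = -24752471340/3733968697 ≈ -6.6290)
x/37072 - 26012/9940 = -24752471340/3733968697/37072 - 26012/9940 = -24752471340/3733968697*1/37072 - 26012*1/9940 = -6188117835/34606421883796 - 929/355 = -32151562711877909/12285279768747580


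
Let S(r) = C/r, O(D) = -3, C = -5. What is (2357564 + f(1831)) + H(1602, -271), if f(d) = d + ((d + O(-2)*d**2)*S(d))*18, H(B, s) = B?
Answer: 2855277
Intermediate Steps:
S(r) = -5/r
f(d) = d - 90*(d - 3*d**2)/d (f(d) = d + ((d - 3*d**2)*(-5/d))*18 = d - 5*(d - 3*d**2)/d*18 = d - 90*(d - 3*d**2)/d)
(2357564 + f(1831)) + H(1602, -271) = (2357564 + (-90 + 271*1831)) + 1602 = (2357564 + (-90 + 496201)) + 1602 = (2357564 + 496111) + 1602 = 2853675 + 1602 = 2855277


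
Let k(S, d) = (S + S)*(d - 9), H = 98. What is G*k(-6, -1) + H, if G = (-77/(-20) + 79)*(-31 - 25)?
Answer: -556654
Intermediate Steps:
k(S, d) = 2*S*(-9 + d) (k(S, d) = (2*S)*(-9 + d) = 2*S*(-9 + d))
G = -23198/5 (G = (-77*(-1/20) + 79)*(-56) = (77/20 + 79)*(-56) = (1657/20)*(-56) = -23198/5 ≈ -4639.6)
G*k(-6, -1) + H = -46396*(-6)*(-9 - 1)/5 + 98 = -46396*(-6)*(-10)/5 + 98 = -23198/5*120 + 98 = -556752 + 98 = -556654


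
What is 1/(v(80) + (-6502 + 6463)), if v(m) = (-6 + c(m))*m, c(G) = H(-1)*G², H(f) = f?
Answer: -1/512519 ≈ -1.9511e-6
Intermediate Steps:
c(G) = -G²
v(m) = m*(-6 - m²) (v(m) = (-6 - m²)*m = m*(-6 - m²))
1/(v(80) + (-6502 + 6463)) = 1/(80*(-6 - 1*80²) + (-6502 + 6463)) = 1/(80*(-6 - 1*6400) - 39) = 1/(80*(-6 - 6400) - 39) = 1/(80*(-6406) - 39) = 1/(-512480 - 39) = 1/(-512519) = -1/512519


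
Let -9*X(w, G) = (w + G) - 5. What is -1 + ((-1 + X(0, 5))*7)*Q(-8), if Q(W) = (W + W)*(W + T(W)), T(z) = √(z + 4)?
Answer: -897 + 224*I ≈ -897.0 + 224.0*I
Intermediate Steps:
X(w, G) = 5/9 - G/9 - w/9 (X(w, G) = -((w + G) - 5)/9 = -((G + w) - 5)/9 = -(-5 + G + w)/9 = 5/9 - G/9 - w/9)
T(z) = √(4 + z)
Q(W) = 2*W*(W + √(4 + W)) (Q(W) = (W + W)*(W + √(4 + W)) = (2*W)*(W + √(4 + W)) = 2*W*(W + √(4 + W)))
-1 + ((-1 + X(0, 5))*7)*Q(-8) = -1 + ((-1 + (5/9 - ⅑*5 - ⅑*0))*7)*(2*(-8)*(-8 + √(4 - 8))) = -1 + ((-1 + (5/9 - 5/9 + 0))*7)*(2*(-8)*(-8 + √(-4))) = -1 + ((-1 + 0)*7)*(2*(-8)*(-8 + 2*I)) = -1 + (-1*7)*(128 - 32*I) = -1 - 7*(128 - 32*I) = -1 + (-896 + 224*I) = -897 + 224*I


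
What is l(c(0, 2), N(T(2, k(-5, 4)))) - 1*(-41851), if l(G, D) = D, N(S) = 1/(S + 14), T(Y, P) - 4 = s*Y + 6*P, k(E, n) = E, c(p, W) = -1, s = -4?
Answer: 837019/20 ≈ 41851.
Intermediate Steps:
T(Y, P) = 4 - 4*Y + 6*P (T(Y, P) = 4 + (-4*Y + 6*P) = 4 - 4*Y + 6*P)
N(S) = 1/(14 + S)
l(c(0, 2), N(T(2, k(-5, 4)))) - 1*(-41851) = 1/(14 + (4 - 4*2 + 6*(-5))) - 1*(-41851) = 1/(14 + (4 - 8 - 30)) + 41851 = 1/(14 - 34) + 41851 = 1/(-20) + 41851 = -1/20 + 41851 = 837019/20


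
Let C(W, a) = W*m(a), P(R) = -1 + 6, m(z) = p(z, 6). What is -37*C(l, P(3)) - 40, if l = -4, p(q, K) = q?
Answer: 700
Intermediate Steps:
m(z) = z
P(R) = 5
C(W, a) = W*a
-37*C(l, P(3)) - 40 = -(-148)*5 - 40 = -37*(-20) - 40 = 740 - 40 = 700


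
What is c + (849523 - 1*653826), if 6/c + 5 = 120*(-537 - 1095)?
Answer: 38326278959/195845 ≈ 1.9570e+5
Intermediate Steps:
c = -6/195845 (c = 6/(-5 + 120*(-537 - 1095)) = 6/(-5 + 120*(-1632)) = 6/(-5 - 195840) = 6/(-195845) = 6*(-1/195845) = -6/195845 ≈ -3.0636e-5)
c + (849523 - 1*653826) = -6/195845 + (849523 - 1*653826) = -6/195845 + (849523 - 653826) = -6/195845 + 195697 = 38326278959/195845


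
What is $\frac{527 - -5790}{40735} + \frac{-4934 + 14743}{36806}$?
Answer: $\frac{632073117}{1499292410} \approx 0.42158$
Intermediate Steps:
$\frac{527 - -5790}{40735} + \frac{-4934 + 14743}{36806} = \left(527 + 5790\right) \frac{1}{40735} + 9809 \cdot \frac{1}{36806} = 6317 \cdot \frac{1}{40735} + \frac{9809}{36806} = \frac{6317}{40735} + \frac{9809}{36806} = \frac{632073117}{1499292410}$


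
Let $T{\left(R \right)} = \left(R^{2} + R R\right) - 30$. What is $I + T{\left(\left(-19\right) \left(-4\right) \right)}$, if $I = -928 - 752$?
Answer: $9842$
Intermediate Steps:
$I = -1680$
$T{\left(R \right)} = -30 + 2 R^{2}$ ($T{\left(R \right)} = \left(R^{2} + R^{2}\right) - 30 = 2 R^{2} - 30 = -30 + 2 R^{2}$)
$I + T{\left(\left(-19\right) \left(-4\right) \right)} = -1680 - \left(30 - 2 \left(\left(-19\right) \left(-4\right)\right)^{2}\right) = -1680 - \left(30 - 2 \cdot 76^{2}\right) = -1680 + \left(-30 + 2 \cdot 5776\right) = -1680 + \left(-30 + 11552\right) = -1680 + 11522 = 9842$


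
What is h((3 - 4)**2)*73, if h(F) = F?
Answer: 73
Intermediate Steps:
h((3 - 4)**2)*73 = (3 - 4)**2*73 = (-1)**2*73 = 1*73 = 73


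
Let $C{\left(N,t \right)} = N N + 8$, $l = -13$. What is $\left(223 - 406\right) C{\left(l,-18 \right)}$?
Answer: $-32391$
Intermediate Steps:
$C{\left(N,t \right)} = 8 + N^{2}$ ($C{\left(N,t \right)} = N^{2} + 8 = 8 + N^{2}$)
$\left(223 - 406\right) C{\left(l,-18 \right)} = \left(223 - 406\right) \left(8 + \left(-13\right)^{2}\right) = - 183 \left(8 + 169\right) = \left(-183\right) 177 = -32391$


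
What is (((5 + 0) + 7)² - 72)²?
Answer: 5184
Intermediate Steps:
(((5 + 0) + 7)² - 72)² = ((5 + 7)² - 72)² = (12² - 72)² = (144 - 72)² = 72² = 5184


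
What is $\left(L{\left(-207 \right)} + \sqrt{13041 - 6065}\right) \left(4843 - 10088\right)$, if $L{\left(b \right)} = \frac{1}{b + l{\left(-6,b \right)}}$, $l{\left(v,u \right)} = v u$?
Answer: $- \frac{1049}{207} - 41960 \sqrt{109} \approx -4.3808 \cdot 10^{5}$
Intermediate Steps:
$l{\left(v,u \right)} = u v$
$L{\left(b \right)} = - \frac{1}{5 b}$ ($L{\left(b \right)} = \frac{1}{b + b \left(-6\right)} = \frac{1}{b - 6 b} = \frac{1}{\left(-5\right) b} = - \frac{1}{5 b}$)
$\left(L{\left(-207 \right)} + \sqrt{13041 - 6065}\right) \left(4843 - 10088\right) = \left(- \frac{1}{5 \left(-207\right)} + \sqrt{13041 - 6065}\right) \left(4843 - 10088\right) = \left(\left(- \frac{1}{5}\right) \left(- \frac{1}{207}\right) + \sqrt{6976}\right) \left(4843 - 10088\right) = \left(\frac{1}{1035} + 8 \sqrt{109}\right) \left(-5245\right) = - \frac{1049}{207} - 41960 \sqrt{109}$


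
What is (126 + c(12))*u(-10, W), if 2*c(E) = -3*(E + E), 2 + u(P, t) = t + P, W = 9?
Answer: -270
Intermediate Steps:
u(P, t) = -2 + P + t (u(P, t) = -2 + (t + P) = -2 + (P + t) = -2 + P + t)
c(E) = -3*E (c(E) = (-3*(E + E))/2 = (-6*E)/2 = -3*E)
(126 + c(12))*u(-10, W) = (126 - 3*12)*(-2 - 10 + 9) = (126 - 36)*(-3) = 90*(-3) = -270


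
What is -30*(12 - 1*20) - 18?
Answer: 222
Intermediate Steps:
-30*(12 - 1*20) - 18 = -30*(12 - 20) - 18 = -30*(-8) - 18 = 240 - 18 = 222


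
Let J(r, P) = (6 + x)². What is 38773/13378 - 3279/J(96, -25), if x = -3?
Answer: -14505835/40134 ≈ -361.44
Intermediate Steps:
J(r, P) = 9 (J(r, P) = (6 - 3)² = 3² = 9)
38773/13378 - 3279/J(96, -25) = 38773/13378 - 3279/9 = 38773*(1/13378) - 3279*⅑ = 38773/13378 - 1093/3 = -14505835/40134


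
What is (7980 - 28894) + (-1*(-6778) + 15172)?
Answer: 1036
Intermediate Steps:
(7980 - 28894) + (-1*(-6778) + 15172) = -20914 + (6778 + 15172) = -20914 + 21950 = 1036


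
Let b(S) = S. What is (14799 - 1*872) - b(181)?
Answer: 13746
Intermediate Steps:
(14799 - 1*872) - b(181) = (14799 - 1*872) - 1*181 = (14799 - 872) - 181 = 13927 - 181 = 13746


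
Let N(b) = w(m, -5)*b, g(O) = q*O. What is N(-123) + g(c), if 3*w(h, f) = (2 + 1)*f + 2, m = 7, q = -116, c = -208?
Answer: 24661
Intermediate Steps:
g(O) = -116*O
w(h, f) = ⅔ + f (w(h, f) = ((2 + 1)*f + 2)/3 = (3*f + 2)/3 = (2 + 3*f)/3 = ⅔ + f)
N(b) = -13*b/3 (N(b) = (⅔ - 5)*b = -13*b/3)
N(-123) + g(c) = -13/3*(-123) - 116*(-208) = 533 + 24128 = 24661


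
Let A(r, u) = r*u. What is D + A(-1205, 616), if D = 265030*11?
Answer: 2173050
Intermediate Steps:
D = 2915330
D + A(-1205, 616) = 2915330 - 1205*616 = 2915330 - 742280 = 2173050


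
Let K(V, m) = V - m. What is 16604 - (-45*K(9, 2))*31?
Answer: 26369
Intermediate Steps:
16604 - (-45*K(9, 2))*31 = 16604 - (-45*(9 - 1*2))*31 = 16604 - (-45*(9 - 2))*31 = 16604 - (-45*7)*31 = 16604 - (-315)*31 = 16604 - 1*(-9765) = 16604 + 9765 = 26369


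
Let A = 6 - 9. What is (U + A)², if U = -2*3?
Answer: 81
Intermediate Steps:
A = -3
U = -6
(U + A)² = (-6 - 3)² = (-9)² = 81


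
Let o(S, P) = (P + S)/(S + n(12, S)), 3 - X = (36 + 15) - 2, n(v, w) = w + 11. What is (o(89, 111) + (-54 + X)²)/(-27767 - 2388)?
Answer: -378040/1139859 ≈ -0.33166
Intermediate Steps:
n(v, w) = 11 + w
X = -46 (X = 3 - ((36 + 15) - 2) = 3 - (51 - 2) = 3 - 1*49 = 3 - 49 = -46)
o(S, P) = (P + S)/(11 + 2*S) (o(S, P) = (P + S)/(S + (11 + S)) = (P + S)/(11 + 2*S))
(o(89, 111) + (-54 + X)²)/(-27767 - 2388) = ((111 + 89)/(11 + 2*89) + (-54 - 46)²)/(-27767 - 2388) = (200/(11 + 178) + (-100)²)/(-30155) = (200/189 + 10000)*(-1/30155) = (1890200/189)*(-1/30155) = -378040/1139859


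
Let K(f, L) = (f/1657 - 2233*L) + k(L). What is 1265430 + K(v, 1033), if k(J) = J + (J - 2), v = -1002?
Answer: -1721947117/1657 ≈ -1.0392e+6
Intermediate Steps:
k(J) = -2 + 2*J (k(J) = J + (-2 + J) = -2 + 2*J)
K(f, L) = -2 - 2231*L + f/1657 (K(f, L) = (f/1657 - 2233*L) + (-2 + 2*L) = (-2233*L + f/1657) + (-2 + 2*L) = -2 - 2231*L + f/1657)
1265430 + K(v, 1033) = 1265430 + (-2 - 2231*1033 + (1/1657)*(-1002)) = 1265430 + (-2 - 2304623 - 1002/1657) = 1265430 - 3818764627/1657 = -1721947117/1657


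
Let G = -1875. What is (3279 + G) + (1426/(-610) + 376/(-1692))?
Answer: 3846953/2745 ≈ 1401.4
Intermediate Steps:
(3279 + G) + (1426/(-610) + 376/(-1692)) = (3279 - 1875) + (1426/(-610) + 376/(-1692)) = 1404 + (1426*(-1/610) + 376*(-1/1692)) = 1404 + (-713/305 - 2/9) = 1404 - 7027/2745 = 3846953/2745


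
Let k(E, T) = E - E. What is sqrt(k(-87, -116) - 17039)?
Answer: I*sqrt(17039) ≈ 130.53*I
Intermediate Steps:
k(E, T) = 0
sqrt(k(-87, -116) - 17039) = sqrt(0 - 17039) = sqrt(-17039) = I*sqrt(17039)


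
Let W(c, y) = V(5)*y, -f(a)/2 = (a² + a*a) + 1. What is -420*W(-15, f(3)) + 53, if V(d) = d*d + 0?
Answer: 399053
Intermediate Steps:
f(a) = -2 - 4*a² (f(a) = -2*((a² + a*a) + 1) = -2*((a² + a²) + 1) = -2*(2*a² + 1) = -2*(1 + 2*a²) = -2 - 4*a²)
V(d) = d² (V(d) = d² + 0 = d²)
W(c, y) = 25*y (W(c, y) = 5²*y = 25*y)
-420*W(-15, f(3)) + 53 = -10500*(-2 - 4*3²) + 53 = -10500*(-2 - 4*9) + 53 = -10500*(-2 - 36) + 53 = -10500*(-38) + 53 = -420*(-950) + 53 = 399000 + 53 = 399053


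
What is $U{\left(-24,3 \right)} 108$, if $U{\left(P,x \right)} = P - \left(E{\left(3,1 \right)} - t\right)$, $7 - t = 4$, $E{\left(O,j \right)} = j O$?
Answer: $-2592$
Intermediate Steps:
$E{\left(O,j \right)} = O j$
$t = 3$ ($t = 7 - 4 = 3$)
$U{\left(P,x \right)} = P$ ($U{\left(P,x \right)} = P - \left(3 \cdot 1 - 3\right) = P - \left(3 - 3\right) = P - 0 = P + 0 = P$)
$U{\left(-24,3 \right)} 108 = \left(-24\right) 108 = -2592$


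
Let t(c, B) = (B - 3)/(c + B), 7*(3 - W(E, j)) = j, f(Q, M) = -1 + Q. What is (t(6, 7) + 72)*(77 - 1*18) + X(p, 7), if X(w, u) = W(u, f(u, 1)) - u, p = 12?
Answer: 387778/91 ≈ 4261.3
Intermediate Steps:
W(E, j) = 3 - j/7
X(w, u) = 22/7 - 8*u/7 (X(w, u) = (3 - (-1 + u)/7) - u = (3 + (⅐ - u/7)) - u = (22/7 - u/7) - u = 22/7 - 8*u/7)
t(c, B) = (-3 + B)/(B + c)
(t(6, 7) + 72)*(77 - 1*18) + X(p, 7) = ((-3 + 7)/(7 + 6) + 72)*(77 - 1*18) + (22/7 - 8/7*7) = (4/13 + 72)*(77 - 18) + (22/7 - 8) = ((1/13)*4 + 72)*59 - 34/7 = (4/13 + 72)*59 - 34/7 = (940/13)*59 - 34/7 = 55460/13 - 34/7 = 387778/91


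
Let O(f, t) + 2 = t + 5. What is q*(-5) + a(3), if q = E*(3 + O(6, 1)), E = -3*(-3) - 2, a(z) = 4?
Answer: -241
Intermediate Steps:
O(f, t) = 3 + t (O(f, t) = -2 + (t + 5) = -2 + (5 + t) = 3 + t)
E = 7 (E = 9 - 2 = 7)
q = 49 (q = 7*(3 + (3 + 1)) = 7*(3 + 4) = 7*7 = 49)
q*(-5) + a(3) = 49*(-5) + 4 = -245 + 4 = -241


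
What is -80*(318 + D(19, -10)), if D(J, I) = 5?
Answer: -25840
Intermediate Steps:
-80*(318 + D(19, -10)) = -80*(318 + 5) = -80*323 = -25840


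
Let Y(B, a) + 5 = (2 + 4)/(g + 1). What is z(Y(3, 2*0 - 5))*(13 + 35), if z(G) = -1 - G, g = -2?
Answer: 480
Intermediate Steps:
Y(B, a) = -11 (Y(B, a) = -5 + (2 + 4)/(-2 + 1) = -5 + 6/(-1) = -5 + 6*(-1) = -5 - 6 = -11)
z(Y(3, 2*0 - 5))*(13 + 35) = (-1 - 1*(-11))*(13 + 35) = (-1 + 11)*48 = 10*48 = 480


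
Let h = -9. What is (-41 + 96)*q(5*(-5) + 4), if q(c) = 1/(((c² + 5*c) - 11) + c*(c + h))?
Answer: 11/191 ≈ 0.057592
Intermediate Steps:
q(c) = 1/(-11 + c² + 5*c + c*(-9 + c)) (q(c) = 1/(((c² + 5*c) - 11) + c*(c - 9)) = 1/((-11 + c² + 5*c) + c*(-9 + c)) = 1/(-11 + c² + 5*c + c*(-9 + c)))
(-41 + 96)*q(5*(-5) + 4) = (-41 + 96)/(-11 - 4*(5*(-5) + 4) + 2*(5*(-5) + 4)²) = 55/(-11 - 4*(-25 + 4) + 2*(-25 + 4)²) = 55/(-11 - 4*(-21) + 2*(-21)²) = 55/(-11 + 84 + 2*441) = 55/(-11 + 84 + 882) = 55/955 = 55*(1/955) = 11/191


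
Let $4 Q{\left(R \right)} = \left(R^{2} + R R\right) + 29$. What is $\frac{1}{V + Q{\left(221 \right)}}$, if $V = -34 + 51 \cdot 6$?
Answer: $\frac{4}{98799} \approx 4.0486 \cdot 10^{-5}$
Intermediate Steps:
$V = 272$ ($V = -34 + 306 = 272$)
$Q{\left(R \right)} = \frac{29}{4} + \frac{R^{2}}{2}$ ($Q{\left(R \right)} = \frac{\left(R^{2} + R R\right) + 29}{4} = \frac{\left(R^{2} + R^{2}\right) + 29}{4} = \frac{2 R^{2} + 29}{4} = \frac{29 + 2 R^{2}}{4} = \frac{29}{4} + \frac{R^{2}}{2}$)
$\frac{1}{V + Q{\left(221 \right)}} = \frac{1}{272 + \left(\frac{29}{4} + \frac{221^{2}}{2}\right)} = \frac{1}{272 + \left(\frac{29}{4} + \frac{1}{2} \cdot 48841\right)} = \frac{1}{272 + \left(\frac{29}{4} + \frac{48841}{2}\right)} = \frac{1}{272 + \frac{97711}{4}} = \frac{1}{\frac{98799}{4}} = \frac{4}{98799}$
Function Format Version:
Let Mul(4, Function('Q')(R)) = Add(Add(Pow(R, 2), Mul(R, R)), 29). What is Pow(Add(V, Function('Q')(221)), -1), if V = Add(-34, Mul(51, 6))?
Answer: Rational(4, 98799) ≈ 4.0486e-5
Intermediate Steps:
V = 272 (V = Add(-34, 306) = 272)
Function('Q')(R) = Add(Rational(29, 4), Mul(Rational(1, 2), Pow(R, 2))) (Function('Q')(R) = Mul(Rational(1, 4), Add(Add(Pow(R, 2), Mul(R, R)), 29)) = Mul(Rational(1, 4), Add(Add(Pow(R, 2), Pow(R, 2)), 29)) = Mul(Rational(1, 4), Add(Mul(2, Pow(R, 2)), 29)) = Mul(Rational(1, 4), Add(29, Mul(2, Pow(R, 2)))) = Add(Rational(29, 4), Mul(Rational(1, 2), Pow(R, 2))))
Pow(Add(V, Function('Q')(221)), -1) = Pow(Add(272, Add(Rational(29, 4), Mul(Rational(1, 2), Pow(221, 2)))), -1) = Pow(Add(272, Add(Rational(29, 4), Mul(Rational(1, 2), 48841))), -1) = Pow(Add(272, Add(Rational(29, 4), Rational(48841, 2))), -1) = Pow(Add(272, Rational(97711, 4)), -1) = Pow(Rational(98799, 4), -1) = Rational(4, 98799)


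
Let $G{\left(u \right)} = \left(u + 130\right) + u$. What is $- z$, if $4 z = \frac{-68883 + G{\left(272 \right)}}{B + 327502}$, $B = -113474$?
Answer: $\frac{68209}{856112} \approx 0.079673$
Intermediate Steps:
$G{\left(u \right)} = 130 + 2 u$ ($G{\left(u \right)} = \left(130 + u\right) + u = 130 + 2 u$)
$z = - \frac{68209}{856112}$ ($z = \frac{\left(-68883 + \left(130 + 2 \cdot 272\right)\right) \frac{1}{-113474 + 327502}}{4} = \frac{\left(-68883 + \left(130 + 544\right)\right) \frac{1}{214028}}{4} = \frac{\left(-68883 + 674\right) \frac{1}{214028}}{4} = \frac{\left(-68209\right) \frac{1}{214028}}{4} = \frac{1}{4} \left(- \frac{68209}{214028}\right) = - \frac{68209}{856112} \approx -0.079673$)
$- z = \left(-1\right) \left(- \frac{68209}{856112}\right) = \frac{68209}{856112}$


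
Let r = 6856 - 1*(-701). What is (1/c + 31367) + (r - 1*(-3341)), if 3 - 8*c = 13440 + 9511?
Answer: 242474303/5737 ≈ 42265.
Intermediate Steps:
r = 7557 (r = 6856 + 701 = 7557)
c = -5737/2 (c = 3/8 - (13440 + 9511)/8 = 3/8 - ⅛*22951 = 3/8 - 22951/8 = -5737/2 ≈ -2868.5)
(1/c + 31367) + (r - 1*(-3341)) = (1/(-5737/2) + 31367) + (7557 - 1*(-3341)) = (-2/5737 + 31367) + (7557 + 3341) = 179952477/5737 + 10898 = 242474303/5737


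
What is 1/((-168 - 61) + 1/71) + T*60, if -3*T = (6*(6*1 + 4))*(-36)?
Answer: 702345529/16258 ≈ 43200.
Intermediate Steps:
T = 720 (T = -6*(6*1 + 4)*(-36)/3 = -6*(6 + 4)*(-36)/3 = -6*10*(-36)/3 = -20*(-36) = -⅓*(-2160) = 720)
1/((-168 - 61) + 1/71) + T*60 = 1/((-168 - 61) + 1/71) + 720*60 = 1/(-229 + 1/71) + 43200 = 1/(-16258/71) + 43200 = -71/16258 + 43200 = 702345529/16258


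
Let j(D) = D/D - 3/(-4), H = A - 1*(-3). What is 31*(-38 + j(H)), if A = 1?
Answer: -4495/4 ≈ -1123.8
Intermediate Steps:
H = 4 (H = 1 - 1*(-3) = 1 + 3 = 4)
j(D) = 7/4 (j(D) = 1 - 3*(-¼) = 1 + ¾ = 7/4)
31*(-38 + j(H)) = 31*(-38 + 7/4) = 31*(-145/4) = -4495/4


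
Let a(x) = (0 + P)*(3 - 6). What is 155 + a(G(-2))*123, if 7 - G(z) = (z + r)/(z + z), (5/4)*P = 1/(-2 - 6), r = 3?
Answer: 1919/10 ≈ 191.90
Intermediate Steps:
P = -1/10 (P = 4/(5*(-2 - 6)) = (4/5)/(-8) = (4/5)*(-1/8) = -1/10 ≈ -0.10000)
G(z) = 7 - (3 + z)/(2*z) (G(z) = 7 - (z + 3)/(z + z) = 7 - (3 + z)/(2*z))
a(x) = 3/10 (a(x) = (0 - 1/10)*(3 - 6) = -1/10*(-3) = 3/10)
155 + a(G(-2))*123 = 155 + (3/10)*123 = 155 + 369/10 = 1919/10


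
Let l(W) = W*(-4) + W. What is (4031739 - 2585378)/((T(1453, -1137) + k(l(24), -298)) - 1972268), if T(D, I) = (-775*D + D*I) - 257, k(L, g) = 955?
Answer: -1446361/4749706 ≈ -0.30452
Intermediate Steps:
l(W) = -3*W (l(W) = -4*W + W = -3*W)
T(D, I) = -257 - 775*D + D*I
(4031739 - 2585378)/((T(1453, -1137) + k(l(24), -298)) - 1972268) = (4031739 - 2585378)/(((-257 - 775*1453 + 1453*(-1137)) + 955) - 1972268) = 1446361/(((-257 - 1126075 - 1652061) + 955) - 1972268) = 1446361/((-2778393 + 955) - 1972268) = 1446361/(-2777438 - 1972268) = 1446361/(-4749706) = 1446361*(-1/4749706) = -1446361/4749706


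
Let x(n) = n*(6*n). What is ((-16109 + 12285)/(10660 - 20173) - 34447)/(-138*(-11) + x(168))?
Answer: -327690487/1625410206 ≈ -0.20160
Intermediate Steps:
x(n) = 6*n²
((-16109 + 12285)/(10660 - 20173) - 34447)/(-138*(-11) + x(168)) = ((-16109 + 12285)/(10660 - 20173) - 34447)/(-138*(-11) + 6*168²) = (-3824/(-9513) - 34447)/(1518 + 6*28224) = (-3824*(-1/9513) - 34447)/(1518 + 169344) = (3824/9513 - 34447)/170862 = -327690487/9513*1/170862 = -327690487/1625410206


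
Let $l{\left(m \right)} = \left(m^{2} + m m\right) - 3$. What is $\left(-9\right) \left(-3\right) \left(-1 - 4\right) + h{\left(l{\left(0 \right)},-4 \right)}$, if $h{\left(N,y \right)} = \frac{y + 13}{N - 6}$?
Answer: $-136$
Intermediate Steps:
$l{\left(m \right)} = -3 + 2 m^{2}$ ($l{\left(m \right)} = \left(m^{2} + m^{2}\right) - 3 = 2 m^{2} - 3 = -3 + 2 m^{2}$)
$h{\left(N,y \right)} = \frac{13 + y}{-6 + N}$
$\left(-9\right) \left(-3\right) \left(-1 - 4\right) + h{\left(l{\left(0 \right)},-4 \right)} = \left(-9\right) \left(-3\right) \left(-1 - 4\right) + \frac{13 - 4}{-6 - \left(3 - 2 \cdot 0^{2}\right)} = 27 \left(-5\right) + \frac{1}{-6 + \left(-3 + 2 \cdot 0\right)} 9 = -135 + \frac{1}{-6 + \left(-3 + 0\right)} 9 = -135 + \frac{1}{-6 - 3} \cdot 9 = -135 + \frac{1}{-9} \cdot 9 = -135 - 1 = -136$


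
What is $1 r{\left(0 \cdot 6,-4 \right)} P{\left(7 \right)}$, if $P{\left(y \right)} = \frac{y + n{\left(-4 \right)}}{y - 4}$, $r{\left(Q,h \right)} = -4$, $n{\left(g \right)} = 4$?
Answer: $- \frac{44}{3} \approx -14.667$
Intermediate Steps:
$P{\left(y \right)} = \frac{4 + y}{-4 + y}$ ($P{\left(y \right)} = \frac{y + 4}{y - 4} = \frac{4 + y}{-4 + y}$)
$1 r{\left(0 \cdot 6,-4 \right)} P{\left(7 \right)} = 1 \left(-4\right) \frac{4 + 7}{-4 + 7} = - 4 \cdot \frac{1}{3} \cdot 11 = \left(-4\right) \frac{11}{3} = - \frac{44}{3}$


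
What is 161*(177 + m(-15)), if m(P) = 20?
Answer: 31717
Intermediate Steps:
161*(177 + m(-15)) = 161*(177 + 20) = 161*197 = 31717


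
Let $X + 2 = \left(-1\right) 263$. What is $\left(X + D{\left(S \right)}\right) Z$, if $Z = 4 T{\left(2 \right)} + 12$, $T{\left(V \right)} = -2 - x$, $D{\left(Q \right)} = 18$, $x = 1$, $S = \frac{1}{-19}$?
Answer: $0$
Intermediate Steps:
$S = - \frac{1}{19} \approx -0.052632$
$T{\left(V \right)} = -3$ ($T{\left(V \right)} = -2 - 1 = -3$)
$Z = 0$ ($Z = 4 \left(-3\right) + 12 = -12 + 12 = 0$)
$X = -265$ ($X = -2 - 263 = -265$)
$\left(X + D{\left(S \right)}\right) Z = \left(-265 + 18\right) 0 = \left(-247\right) 0 = 0$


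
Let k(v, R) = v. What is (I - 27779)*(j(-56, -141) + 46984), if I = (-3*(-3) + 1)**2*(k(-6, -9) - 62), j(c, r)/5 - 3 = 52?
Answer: -1634168961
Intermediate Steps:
j(c, r) = 275 (j(c, r) = 15 + 5*52 = 15 + 260 = 275)
I = -6800 (I = (-3*(-3) + 1)**2*(-6 - 62) = (9 + 1)**2*(-68) = 10**2*(-68) = 100*(-68) = -6800)
(I - 27779)*(j(-56, -141) + 46984) = (-6800 - 27779)*(275 + 46984) = -34579*47259 = -1634168961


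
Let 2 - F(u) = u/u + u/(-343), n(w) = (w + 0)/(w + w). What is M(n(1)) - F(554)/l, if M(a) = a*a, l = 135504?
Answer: 3872857/15492624 ≈ 0.24998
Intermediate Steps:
n(w) = 1/2 (n(w) = w/((2*w)) = w*(1/(2*w)) = 1/2)
F(u) = 1 + u/343 (F(u) = 2 - (u/u + u/(-343)) = 2 - (1 + u*(-1/343)) = 2 - (1 - u/343) = 2 + (-1 + u/343) = 1 + u/343)
M(a) = a**2
M(n(1)) - F(554)/l = (1/2)**2 - (1 + (1/343)*554)/135504 = 1/4 - (1 + 554/343)/135504 = 1/4 - 897/(343*135504) = 1/4 - 1*299/15492624 = 1/4 - 299/15492624 = 3872857/15492624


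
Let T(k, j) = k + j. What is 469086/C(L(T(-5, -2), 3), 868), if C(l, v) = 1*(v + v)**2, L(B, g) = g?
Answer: 234543/1506848 ≈ 0.15565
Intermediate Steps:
T(k, j) = j + k
C(l, v) = 4*v**2 (C(l, v) = 1*(2*v)**2 = 1*(4*v**2) = 4*v**2)
469086/C(L(T(-5, -2), 3), 868) = 469086/((4*868**2)) = 469086/((4*753424)) = 469086/3013696 = 469086*(1/3013696) = 234543/1506848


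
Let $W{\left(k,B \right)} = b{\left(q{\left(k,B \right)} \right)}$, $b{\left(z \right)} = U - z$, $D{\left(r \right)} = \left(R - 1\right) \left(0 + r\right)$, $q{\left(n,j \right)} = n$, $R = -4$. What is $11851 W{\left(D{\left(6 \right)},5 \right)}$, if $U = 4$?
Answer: $402934$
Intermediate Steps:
$D{\left(r \right)} = - 5 r$ ($D{\left(r \right)} = \left(-4 - 1\right) \left(0 + r\right) = - 5 r$)
$b{\left(z \right)} = 4 - z$
$W{\left(k,B \right)} = 4 - k$
$11851 W{\left(D{\left(6 \right)},5 \right)} = 11851 \left(4 - \left(-5\right) 6\right) = 11851 \left(4 - -30\right) = 11851 \left(4 + 30\right) = 11851 \cdot 34 = 402934$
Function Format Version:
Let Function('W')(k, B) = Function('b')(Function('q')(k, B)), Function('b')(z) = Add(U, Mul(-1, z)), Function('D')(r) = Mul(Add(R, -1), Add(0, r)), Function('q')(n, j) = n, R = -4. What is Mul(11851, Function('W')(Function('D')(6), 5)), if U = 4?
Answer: 402934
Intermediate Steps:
Function('D')(r) = Mul(-5, r) (Function('D')(r) = Mul(Add(-4, -1), Add(0, r)) = Mul(-5, r))
Function('b')(z) = Add(4, Mul(-1, z))
Function('W')(k, B) = Add(4, Mul(-1, k))
Mul(11851, Function('W')(Function('D')(6), 5)) = Mul(11851, Add(4, Mul(-1, Mul(-5, 6)))) = Mul(11851, Add(4, Mul(-1, -30))) = Mul(11851, Add(4, 30)) = Mul(11851, 34) = 402934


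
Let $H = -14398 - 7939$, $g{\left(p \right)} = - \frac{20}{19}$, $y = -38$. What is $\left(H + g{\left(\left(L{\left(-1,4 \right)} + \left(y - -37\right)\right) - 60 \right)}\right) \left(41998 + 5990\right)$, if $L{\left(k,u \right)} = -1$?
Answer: $- \frac{20367210924}{19} \approx -1.072 \cdot 10^{9}$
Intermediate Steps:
$g{\left(p \right)} = - \frac{20}{19}$ ($g{\left(p \right)} = \left(-20\right) \frac{1}{19} = - \frac{20}{19}$)
$H = -22337$
$\left(H + g{\left(\left(L{\left(-1,4 \right)} + \left(y - -37\right)\right) - 60 \right)}\right) \left(41998 + 5990\right) = \left(-22337 - \frac{20}{19}\right) \left(41998 + 5990\right) = \left(- \frac{424423}{19}\right) 47988 = - \frac{20367210924}{19}$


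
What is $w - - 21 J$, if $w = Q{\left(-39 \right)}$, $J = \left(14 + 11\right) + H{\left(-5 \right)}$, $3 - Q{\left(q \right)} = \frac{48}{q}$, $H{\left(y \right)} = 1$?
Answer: $\frac{7153}{13} \approx 550.23$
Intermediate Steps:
$Q{\left(q \right)} = 3 - \frac{48}{q}$
$J = 26$ ($J = \left(14 + 11\right) + 1 = 25 + 1 = 26$)
$w = \frac{55}{13}$ ($w = 3 - \frac{48}{-39} = 3 - - \frac{16}{13} = 3 + \frac{16}{13} = \frac{55}{13} \approx 4.2308$)
$w - - 21 J = \frac{55}{13} - \left(-21\right) 26 = \frac{55}{13} - -546 = \frac{55}{13} + 546 = \frac{7153}{13}$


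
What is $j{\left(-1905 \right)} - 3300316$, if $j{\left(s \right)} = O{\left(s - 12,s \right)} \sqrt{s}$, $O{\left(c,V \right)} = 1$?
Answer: $-3300316 + i \sqrt{1905} \approx -3.3003 \cdot 10^{6} + 43.646 i$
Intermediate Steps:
$j{\left(s \right)} = \sqrt{s}$ ($j{\left(s \right)} = 1 \sqrt{s} = \sqrt{s}$)
$j{\left(-1905 \right)} - 3300316 = \sqrt{-1905} - 3300316 = i \sqrt{1905} - 3300316 = -3300316 + i \sqrt{1905}$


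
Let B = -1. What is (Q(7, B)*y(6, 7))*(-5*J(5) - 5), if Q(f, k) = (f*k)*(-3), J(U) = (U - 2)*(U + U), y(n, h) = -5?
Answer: 16275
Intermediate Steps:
J(U) = 2*U*(-2 + U) (J(U) = (-2 + U)*(2*U) = 2*U*(-2 + U))
Q(f, k) = -3*f*k
(Q(7, B)*y(6, 7))*(-5*J(5) - 5) = (-3*7*(-1)*(-5))*(-10*5*(-2 + 5) - 5) = (21*(-5))*(-10*5*3 - 5) = -105*(-5*30 - 5) = -105*(-150 - 5) = -105*(-155) = 16275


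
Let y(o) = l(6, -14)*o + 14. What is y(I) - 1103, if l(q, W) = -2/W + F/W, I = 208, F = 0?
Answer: -7415/7 ≈ -1059.3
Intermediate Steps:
l(q, W) = -2/W (l(q, W) = -2/W + 0/W = -2/W + 0 = -2/W)
y(o) = 14 + o/7 (y(o) = (-2/(-14))*o + 14 = (-2*(-1/14))*o + 14 = o/7 + 14 = 14 + o/7)
y(I) - 1103 = (14 + (⅐)*208) - 1103 = (14 + 208/7) - 1103 = 306/7 - 1103 = -7415/7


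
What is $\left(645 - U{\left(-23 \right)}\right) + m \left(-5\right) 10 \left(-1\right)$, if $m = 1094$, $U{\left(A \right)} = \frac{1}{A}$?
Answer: $\frac{1272936}{23} \approx 55345.0$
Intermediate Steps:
$\left(645 - U{\left(-23 \right)}\right) + m \left(-5\right) 10 \left(-1\right) = \left(645 - \frac{1}{-23}\right) + 1094 \left(-5\right) 10 \left(-1\right) = \left(645 - - \frac{1}{23}\right) + 1094 \left(\left(-50\right) \left(-1\right)\right) = \left(645 + \frac{1}{23}\right) + 1094 \cdot 50 = \frac{14836}{23} + 54700 = \frac{1272936}{23}$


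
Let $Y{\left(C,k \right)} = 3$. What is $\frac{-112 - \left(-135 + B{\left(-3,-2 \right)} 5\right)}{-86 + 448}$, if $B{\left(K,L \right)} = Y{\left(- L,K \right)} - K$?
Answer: $- \frac{7}{362} \approx -0.019337$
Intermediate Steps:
$B{\left(K,L \right)} = 3 - K$
$\frac{-112 - \left(-135 + B{\left(-3,-2 \right)} 5\right)}{-86 + 448} = \frac{-112 + \left(135 - \left(3 - -3\right) 5\right)}{-86 + 448} = \frac{-112 + \left(135 - \left(3 + 3\right) 5\right)}{362} = \left(-112 + \left(135 - 6 \cdot 5\right)\right) \frac{1}{362} = \left(-112 + \left(135 - 30\right)\right) \frac{1}{362} = \left(-112 + 105\right) \frac{1}{362} = \left(-7\right) \frac{1}{362} = - \frac{7}{362}$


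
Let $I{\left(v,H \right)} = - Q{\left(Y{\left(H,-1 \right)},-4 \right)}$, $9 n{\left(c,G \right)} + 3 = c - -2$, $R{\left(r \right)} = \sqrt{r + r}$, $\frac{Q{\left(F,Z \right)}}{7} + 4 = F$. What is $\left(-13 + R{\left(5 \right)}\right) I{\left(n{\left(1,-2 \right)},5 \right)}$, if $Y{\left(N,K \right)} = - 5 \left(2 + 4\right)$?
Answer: $-3094 + 238 \sqrt{10} \approx -2341.4$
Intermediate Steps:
$Y{\left(N,K \right)} = -30$ ($Y{\left(N,K \right)} = \left(-5\right) 6 = -30$)
$Q{\left(F,Z \right)} = -28 + 7 F$
$R{\left(r \right)} = \sqrt{2} \sqrt{r}$ ($R{\left(r \right)} = \sqrt{2 r} = \sqrt{2} \sqrt{r}$)
$n{\left(c,G \right)} = - \frac{1}{9} + \frac{c}{9}$ ($n{\left(c,G \right)} = - \frac{1}{3} + \frac{c - -2}{9} = - \frac{1}{3} + \frac{c + 2}{9} = - \frac{1}{3} + \frac{2 + c}{9} = - \frac{1}{3} + \left(\frac{2}{9} + \frac{c}{9}\right) = - \frac{1}{9} + \frac{c}{9}$)
$I{\left(v,H \right)} = 238$ ($I{\left(v,H \right)} = - (-28 + 7 \left(-30\right)) = - (-28 - 210) = \left(-1\right) \left(-238\right) = 238$)
$\left(-13 + R{\left(5 \right)}\right) I{\left(n{\left(1,-2 \right)},5 \right)} = \left(-13 + \sqrt{2} \sqrt{5}\right) 238 = \left(-13 + \sqrt{10}\right) 238 = -3094 + 238 \sqrt{10}$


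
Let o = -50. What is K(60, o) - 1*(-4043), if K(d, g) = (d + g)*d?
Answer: 4643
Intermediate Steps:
K(d, g) = d*(d + g)
K(60, o) - 1*(-4043) = 60*(60 - 50) - 1*(-4043) = 60*10 + 4043 = 600 + 4043 = 4643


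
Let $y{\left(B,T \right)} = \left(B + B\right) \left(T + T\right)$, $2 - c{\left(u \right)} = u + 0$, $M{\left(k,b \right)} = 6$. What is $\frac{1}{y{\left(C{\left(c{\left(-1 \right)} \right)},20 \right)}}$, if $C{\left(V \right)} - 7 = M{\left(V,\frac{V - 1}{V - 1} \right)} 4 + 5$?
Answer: $\frac{1}{2880} \approx 0.00034722$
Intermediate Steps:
$c{\left(u \right)} = 2 - u$ ($c{\left(u \right)} = 2 - \left(u + 0\right) = 2 - u$)
$C{\left(V \right)} = 36$ ($C{\left(V \right)} = 7 + \left(6 \cdot 4 + 5\right) = 7 + \left(24 + 5\right) = 7 + 29 = 36$)
$y{\left(B,T \right)} = 4 B T$ ($y{\left(B,T \right)} = 2 B 2 T = 4 B T$)
$\frac{1}{y{\left(C{\left(c{\left(-1 \right)} \right)},20 \right)}} = \frac{1}{4 \cdot 36 \cdot 20} = \frac{1}{2880}$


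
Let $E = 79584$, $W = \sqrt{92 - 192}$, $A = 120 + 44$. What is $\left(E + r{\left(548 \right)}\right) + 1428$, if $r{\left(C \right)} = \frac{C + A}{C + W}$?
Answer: $\frac{6084179756}{75101} - \frac{1780 i}{75101} \approx 81013.0 - 0.023701 i$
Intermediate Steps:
$A = 164$
$W = 10 i$ ($W = \sqrt{-100} = 10 i \approx 10.0 i$)
$r{\left(C \right)} = \frac{164 + C}{C + 10 i}$ ($r{\left(C \right)} = \frac{C + 164}{C + 10 i} = \frac{164 + C}{C + 10 i}$)
$\left(E + r{\left(548 \right)}\right) + 1428 = \left(79584 + \frac{164 + 548}{548 + 10 i}\right) + 1428 = \left(79584 + \frac{548 - 10 i}{300404} \cdot 712\right) + 1428 = \left(79584 + \frac{178 \left(548 - 10 i\right)}{75101}\right) + 1428 = 81012 + \frac{178 \left(548 - 10 i\right)}{75101}$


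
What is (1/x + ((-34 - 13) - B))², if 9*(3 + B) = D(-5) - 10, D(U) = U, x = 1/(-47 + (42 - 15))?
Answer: 34969/9 ≈ 3885.4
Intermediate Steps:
x = -1/20 (x = 1/(-47 + 27) = 1/(-20) = -1/20 ≈ -0.050000)
B = -14/3 (B = -3 + (-5 - 10)/9 = -3 + (⅑)*(-15) = -3 - 5/3 = -14/3 ≈ -4.6667)
(1/x + ((-34 - 13) - B))² = (1/(-1/20) + ((-34 - 13) - 1*(-14/3)))² = (-20 + (-47 + 14/3))² = (-20 - 127/3)² = (-187/3)² = 34969/9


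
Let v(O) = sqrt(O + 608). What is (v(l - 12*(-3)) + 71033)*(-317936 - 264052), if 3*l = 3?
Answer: -41340353604 - 581988*sqrt(645) ≈ -4.1355e+10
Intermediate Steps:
l = 1 (l = (1/3)*3 = 1)
v(O) = sqrt(608 + O)
(v(l - 12*(-3)) + 71033)*(-317936 - 264052) = (sqrt(608 + (1 - 12*(-3))) + 71033)*(-317936 - 264052) = (sqrt(608 + (1 + 36)) + 71033)*(-581988) = (sqrt(608 + 37) + 71033)*(-581988) = (sqrt(645) + 71033)*(-581988) = (71033 + sqrt(645))*(-581988) = -41340353604 - 581988*sqrt(645)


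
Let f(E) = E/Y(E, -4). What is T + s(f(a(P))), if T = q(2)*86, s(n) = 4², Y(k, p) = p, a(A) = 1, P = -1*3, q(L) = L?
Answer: 188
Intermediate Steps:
P = -3
f(E) = -E/4 (f(E) = E/(-4) = E*(-¼) = -E/4)
s(n) = 16
T = 172 (T = 2*86 = 172)
T + s(f(a(P))) = 172 + 16 = 188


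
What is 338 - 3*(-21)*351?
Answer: 22451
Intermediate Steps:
338 - 3*(-21)*351 = 338 + 63*351 = 338 + 22113 = 22451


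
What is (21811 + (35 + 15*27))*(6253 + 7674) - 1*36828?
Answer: 309852849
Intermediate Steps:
(21811 + (35 + 15*27))*(6253 + 7674) - 1*36828 = (21811 + (35 + 405))*13927 - 36828 = (21811 + 440)*13927 - 36828 = 22251*13927 - 36828 = 309889677 - 36828 = 309852849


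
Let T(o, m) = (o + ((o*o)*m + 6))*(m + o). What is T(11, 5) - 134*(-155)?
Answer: 30722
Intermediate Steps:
T(o, m) = (m + o)*(6 + o + m*o**2) (T(o, m) = (o + (o**2*m + 6))*(m + o) = (o + (m*o**2 + 6))*(m + o) = (o + (6 + m*o**2))*(m + o) = (6 + o + m*o**2)*(m + o) = (m + o)*(6 + o + m*o**2))
T(11, 5) - 134*(-155) = (11**2 + 6*5 + 6*11 + 5*11 + 5*11**3 + 5**2*11**2) - 134*(-155) = (121 + 30 + 66 + 55 + 5*1331 + 25*121) + 20770 = (121 + 30 + 66 + 55 + 6655 + 3025) + 20770 = 9952 + 20770 = 30722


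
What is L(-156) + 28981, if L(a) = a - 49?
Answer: 28776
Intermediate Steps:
L(a) = -49 + a
L(-156) + 28981 = (-49 - 156) + 28981 = -205 + 28981 = 28776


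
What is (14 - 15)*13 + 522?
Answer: 509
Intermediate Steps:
(14 - 15)*13 + 522 = -1*13 + 522 = -13 + 522 = 509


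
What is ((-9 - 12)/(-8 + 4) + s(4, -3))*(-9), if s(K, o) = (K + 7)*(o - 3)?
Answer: 2187/4 ≈ 546.75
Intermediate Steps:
s(K, o) = (-3 + o)*(7 + K) (s(K, o) = (7 + K)*(-3 + o) = (-3 + o)*(7 + K))
((-9 - 12)/(-8 + 4) + s(4, -3))*(-9) = ((-9 - 12)/(-8 + 4) + (-21 - 3*4 + 7*(-3) + 4*(-3)))*(-9) = (-21/(-4) + (-21 - 12 - 21 - 12))*(-9) = (-21*(-¼) - 66)*(-9) = (21/4 - 66)*(-9) = -243/4*(-9) = 2187/4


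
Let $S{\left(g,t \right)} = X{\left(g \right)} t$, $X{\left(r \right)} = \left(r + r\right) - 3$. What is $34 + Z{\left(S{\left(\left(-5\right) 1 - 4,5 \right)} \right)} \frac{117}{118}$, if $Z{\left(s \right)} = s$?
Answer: $- \frac{8273}{118} \approx -70.11$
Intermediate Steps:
$X{\left(r \right)} = -3 + 2 r$ ($X{\left(r \right)} = 2 r - 3 = -3 + 2 r$)
$S{\left(g,t \right)} = t \left(-3 + 2 g\right)$ ($S{\left(g,t \right)} = \left(-3 + 2 g\right) t = t \left(-3 + 2 g\right)$)
$34 + Z{\left(S{\left(\left(-5\right) 1 - 4,5 \right)} \right)} \frac{117}{118} = 34 + 5 \left(-3 + 2 \left(\left(-5\right) 1 - 4\right)\right) \frac{117}{118} = 34 + 5 \left(-3 + 2 \left(-5 - 4\right)\right) 117 \cdot \frac{1}{118} = 34 + 5 \left(-3 + 2 \left(-9\right)\right) \frac{117}{118} = 34 + 5 \left(-3 - 18\right) \frac{117}{118} = 34 + 5 \left(-21\right) \frac{117}{118} = 34 - \frac{12285}{118} = - \frac{8273}{118}$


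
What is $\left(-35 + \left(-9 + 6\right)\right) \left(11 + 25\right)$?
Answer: $-1368$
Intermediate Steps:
$\left(-35 + \left(-9 + 6\right)\right) \left(11 + 25\right) = \left(-35 - 3\right) 36 = \left(-38\right) 36 = -1368$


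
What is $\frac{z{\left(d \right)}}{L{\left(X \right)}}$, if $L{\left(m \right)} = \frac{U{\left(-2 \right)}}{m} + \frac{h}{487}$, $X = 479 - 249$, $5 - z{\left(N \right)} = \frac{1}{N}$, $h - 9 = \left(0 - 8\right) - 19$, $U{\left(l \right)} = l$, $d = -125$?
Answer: $- \frac{7011826}{63925} \approx -109.69$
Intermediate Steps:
$h = -18$ ($h = 9 + \left(\left(0 - 8\right) - 19\right) = 9 - 27 = -18$)
$z{\left(N \right)} = 5 - \frac{1}{N}$
$X = 230$
$L{\left(m \right)} = - \frac{18}{487} - \frac{2}{m}$ ($L{\left(m \right)} = - \frac{2}{m} - \frac{18}{487} = - \frac{18}{487} - \frac{2}{m}$)
$\frac{z{\left(d \right)}}{L{\left(X \right)}} = \frac{5 - \frac{1}{-125}}{- \frac{18}{487} - \frac{2}{230}} = \frac{5 - - \frac{1}{125}}{- \frac{18}{487} - \frac{1}{115}} = \frac{5 + \frac{1}{125}}{- \frac{18}{487} - \frac{1}{115}} = \frac{626}{125 \left(- \frac{2557}{56005}\right)} = \frac{626}{125} \left(- \frac{56005}{2557}\right) = - \frac{7011826}{63925}$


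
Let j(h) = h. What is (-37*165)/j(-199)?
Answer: 6105/199 ≈ 30.678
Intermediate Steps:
(-37*165)/j(-199) = -37*165/(-199) = -6105*(-1/199) = 6105/199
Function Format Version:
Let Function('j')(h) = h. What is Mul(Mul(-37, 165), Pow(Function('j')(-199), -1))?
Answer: Rational(6105, 199) ≈ 30.678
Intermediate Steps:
Mul(Mul(-37, 165), Pow(Function('j')(-199), -1)) = Mul(Mul(-37, 165), Pow(-199, -1)) = Mul(-6105, Rational(-1, 199)) = Rational(6105, 199)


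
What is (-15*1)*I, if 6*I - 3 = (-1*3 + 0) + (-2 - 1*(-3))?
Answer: -5/2 ≈ -2.5000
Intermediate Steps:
I = 1/6 (I = 1/2 + ((-1*3 + 0) + (-2 - 1*(-3)))/6 = 1/2 + ((-3 + 0) + (-2 + 3))/6 = 1/2 + (-3 + 1)/6 = 1/2 + (1/6)*(-2) = 1/2 - 1/3 = 1/6 ≈ 0.16667)
(-15*1)*I = -15*1*(1/6) = -15*1/6 = -5/2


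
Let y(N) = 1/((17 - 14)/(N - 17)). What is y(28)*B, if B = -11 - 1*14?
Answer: -275/3 ≈ -91.667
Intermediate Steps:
y(N) = -17/3 + N/3 (y(N) = 1/(3/(-17 + N)) = -17/3 + N/3)
B = -25 (B = -11 - 14 = -25)
y(28)*B = (-17/3 + (⅓)*28)*(-25) = (-17/3 + 28/3)*(-25) = (11/3)*(-25) = -275/3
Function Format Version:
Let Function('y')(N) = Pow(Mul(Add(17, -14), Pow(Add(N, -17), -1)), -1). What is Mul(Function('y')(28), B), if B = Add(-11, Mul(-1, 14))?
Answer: Rational(-275, 3) ≈ -91.667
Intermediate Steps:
Function('y')(N) = Add(Rational(-17, 3), Mul(Rational(1, 3), N)) (Function('y')(N) = Pow(Mul(3, Pow(Add(-17, N), -1)), -1) = Add(Rational(-17, 3), Mul(Rational(1, 3), N)))
B = -25 (B = Add(-11, -14) = -25)
Mul(Function('y')(28), B) = Mul(Add(Rational(-17, 3), Mul(Rational(1, 3), 28)), -25) = Mul(Add(Rational(-17, 3), Rational(28, 3)), -25) = Mul(Rational(11, 3), -25) = Rational(-275, 3)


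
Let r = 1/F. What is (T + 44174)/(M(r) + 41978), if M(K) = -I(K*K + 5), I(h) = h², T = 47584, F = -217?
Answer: 101730898121559/46512743818411 ≈ 2.1872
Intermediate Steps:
r = -1/217 (r = 1/(-217) = -1/217 ≈ -0.0046083)
M(K) = -(5 + K²)² (M(K) = -(K*K + 5)² = -(K² + 5)² = -(5 + K²)²)
(T + 44174)/(M(r) + 41978) = (47584 + 44174)/(-(5 + (-1/217)²)² + 41978) = 91758/(-(5 + 1/47089)² + 41978) = 91758/(-(235446/47089)² + 41978) = 91758/(-1*55434818916/2217373921 + 41978) = 91758/(-55434818916/2217373921 + 41978) = 91758/(93025487636822/2217373921) = 91758*(2217373921/93025487636822) = 101730898121559/46512743818411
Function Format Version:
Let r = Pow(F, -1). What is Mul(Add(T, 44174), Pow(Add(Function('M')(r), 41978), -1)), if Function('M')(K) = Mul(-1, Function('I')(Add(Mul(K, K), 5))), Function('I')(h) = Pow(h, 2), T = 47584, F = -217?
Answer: Rational(101730898121559, 46512743818411) ≈ 2.1872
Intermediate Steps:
r = Rational(-1, 217) (r = Pow(-217, -1) = Rational(-1, 217) ≈ -0.0046083)
Function('M')(K) = Mul(-1, Pow(Add(5, Pow(K, 2)), 2)) (Function('M')(K) = Mul(-1, Pow(Add(Mul(K, K), 5), 2)) = Mul(-1, Pow(Add(Pow(K, 2), 5), 2)) = Mul(-1, Pow(Add(5, Pow(K, 2)), 2)))
Mul(Add(T, 44174), Pow(Add(Function('M')(r), 41978), -1)) = Mul(Add(47584, 44174), Pow(Add(Mul(-1, Pow(Add(5, Pow(Rational(-1, 217), 2)), 2)), 41978), -1)) = Mul(91758, Pow(Add(Mul(-1, Pow(Add(5, Rational(1, 47089)), 2)), 41978), -1)) = Mul(91758, Pow(Add(Mul(-1, Pow(Rational(235446, 47089), 2)), 41978), -1)) = Mul(91758, Pow(Add(Mul(-1, Rational(55434818916, 2217373921)), 41978), -1)) = Mul(91758, Pow(Add(Rational(-55434818916, 2217373921), 41978), -1)) = Mul(91758, Pow(Rational(93025487636822, 2217373921), -1)) = Mul(91758, Rational(2217373921, 93025487636822)) = Rational(101730898121559, 46512743818411)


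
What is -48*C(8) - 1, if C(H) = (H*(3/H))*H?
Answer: -1153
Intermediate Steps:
C(H) = 3*H
-48*C(8) - 1 = -144*8 - 1 = -48*24 - 1 = -1152 - 1 = -1153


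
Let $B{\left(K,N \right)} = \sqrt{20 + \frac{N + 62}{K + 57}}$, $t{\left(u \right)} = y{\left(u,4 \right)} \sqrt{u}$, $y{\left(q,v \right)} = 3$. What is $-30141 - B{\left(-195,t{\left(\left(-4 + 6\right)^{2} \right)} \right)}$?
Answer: $-30141 - \frac{\sqrt{92874}}{69} \approx -30145.0$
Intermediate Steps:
$t{\left(u \right)} = 3 \sqrt{u}$
$B{\left(K,N \right)} = \sqrt{20 + \frac{62 + N}{57 + K}}$
$-30141 - B{\left(-195,t{\left(\left(-4 + 6\right)^{2} \right)} \right)} = -30141 - \sqrt{\frac{1202 + 3 \sqrt{\left(-4 + 6\right)^{2}} + 20 \left(-195\right)}{57 - 195}} = -30141 - \sqrt{\frac{1202 + 3 \sqrt{2^{2}} - 3900}{-138}} = -30141 - \sqrt{- \frac{1202 + 3 \sqrt{4} - 3900}{138}} = -30141 - \sqrt{- \frac{1202 + 3 \cdot 2 - 3900}{138}} = -30141 - \sqrt{- \frac{1202 + 6 - 3900}{138}} = -30141 - \sqrt{\left(- \frac{1}{138}\right) \left(-2692\right)} = -30141 - \sqrt{\frac{1346}{69}} = -30141 - \frac{\sqrt{92874}}{69}$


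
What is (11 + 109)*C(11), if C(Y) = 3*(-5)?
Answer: -1800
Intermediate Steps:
C(Y) = -15
(11 + 109)*C(11) = (11 + 109)*(-15) = 120*(-15) = -1800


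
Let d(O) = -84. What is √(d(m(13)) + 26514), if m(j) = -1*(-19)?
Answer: √26430 ≈ 162.57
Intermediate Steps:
m(j) = 19
√(d(m(13)) + 26514) = √(-84 + 26514) = √26430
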